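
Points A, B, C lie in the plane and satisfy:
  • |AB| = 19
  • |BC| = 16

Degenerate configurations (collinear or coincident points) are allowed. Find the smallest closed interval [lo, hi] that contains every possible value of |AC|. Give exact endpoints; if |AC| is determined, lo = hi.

|AB| ∈ {19}
|BC| ∈ {16}
|AC| ∈ [3, 35]

|AC| ∈ [3, 35]  (≈ [3.0000, 35.0000])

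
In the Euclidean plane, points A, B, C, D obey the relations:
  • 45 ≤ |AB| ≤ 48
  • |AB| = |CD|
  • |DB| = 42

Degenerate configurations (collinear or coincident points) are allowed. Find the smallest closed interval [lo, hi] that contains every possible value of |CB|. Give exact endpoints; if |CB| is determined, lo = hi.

|AB| ∈ [45, 48]
|BD| ∈ {42}
|CD| ∈ [45, 48]
|AD| ∈ [3, 90]
|BC| ∈ [3, 90]
|AC| ∈ [0, 138]

|CB| ∈ [3, 90]  (≈ [3.0000, 90.0000])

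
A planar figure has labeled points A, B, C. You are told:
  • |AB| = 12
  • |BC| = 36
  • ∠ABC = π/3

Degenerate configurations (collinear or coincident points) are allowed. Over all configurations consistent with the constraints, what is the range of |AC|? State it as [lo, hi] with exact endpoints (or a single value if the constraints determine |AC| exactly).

|AB| ∈ {12}
|BC| ∈ {36}
|AC| ∈ {12·√(7)}

|AC| = 12·√(7)  (≈ 31.7490)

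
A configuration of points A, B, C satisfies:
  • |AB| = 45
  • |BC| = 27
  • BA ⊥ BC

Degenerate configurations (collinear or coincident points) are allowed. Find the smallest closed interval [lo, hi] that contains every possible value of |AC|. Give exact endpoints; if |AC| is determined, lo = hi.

|AC| = 9·√(34)  (≈ 52.4786)

|AB| ∈ {45}
|BC| ∈ {27}
|AC| ∈ {9·√(34)}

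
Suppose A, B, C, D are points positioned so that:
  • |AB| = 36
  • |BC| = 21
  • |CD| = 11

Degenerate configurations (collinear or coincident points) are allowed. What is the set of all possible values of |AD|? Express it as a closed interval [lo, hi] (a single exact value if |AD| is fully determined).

|AB| ∈ {36}
|BC| ∈ {21}
|CD| ∈ {11}
|AC| ∈ [15, 57]
|BD| ∈ [10, 32]
|AD| ∈ [4, 68]

|AD| ∈ [4, 68]  (≈ [4.0000, 68.0000])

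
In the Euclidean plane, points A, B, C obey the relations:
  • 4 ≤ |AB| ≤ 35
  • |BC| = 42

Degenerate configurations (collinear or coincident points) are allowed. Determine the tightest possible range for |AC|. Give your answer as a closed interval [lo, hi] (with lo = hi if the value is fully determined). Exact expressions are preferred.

|AC| ∈ [7, 77]  (≈ [7.0000, 77.0000])

|AB| ∈ [4, 35]
|BC| ∈ {42}
|AC| ∈ [7, 77]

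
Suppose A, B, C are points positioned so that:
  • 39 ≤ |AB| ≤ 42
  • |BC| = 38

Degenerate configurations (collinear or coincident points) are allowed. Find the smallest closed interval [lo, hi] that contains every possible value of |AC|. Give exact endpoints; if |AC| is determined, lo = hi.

|AB| ∈ [39, 42]
|BC| ∈ {38}
|AC| ∈ [1, 80]

|AC| ∈ [1, 80]  (≈ [1.0000, 80.0000])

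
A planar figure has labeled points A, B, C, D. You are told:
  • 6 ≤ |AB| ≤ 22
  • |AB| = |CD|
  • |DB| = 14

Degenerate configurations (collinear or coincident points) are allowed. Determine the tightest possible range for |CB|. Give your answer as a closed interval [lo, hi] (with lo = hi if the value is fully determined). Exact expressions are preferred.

|CB| ∈ [0, 36]  (≈ [0.0000, 36.0000])

|AB| ∈ [6, 22]
|BD| ∈ {14}
|CD| ∈ [6, 22]
|AD| ∈ [0, 36]
|BC| ∈ [0, 36]
|AC| ∈ [0, 58]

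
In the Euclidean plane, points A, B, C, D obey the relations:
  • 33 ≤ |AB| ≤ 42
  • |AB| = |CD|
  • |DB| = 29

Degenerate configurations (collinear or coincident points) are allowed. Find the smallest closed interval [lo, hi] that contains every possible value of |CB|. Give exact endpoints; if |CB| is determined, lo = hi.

|CB| ∈ [4, 71]  (≈ [4.0000, 71.0000])

|AB| ∈ [33, 42]
|BD| ∈ {29}
|CD| ∈ [33, 42]
|AD| ∈ [4, 71]
|BC| ∈ [4, 71]
|AC| ∈ [0, 113]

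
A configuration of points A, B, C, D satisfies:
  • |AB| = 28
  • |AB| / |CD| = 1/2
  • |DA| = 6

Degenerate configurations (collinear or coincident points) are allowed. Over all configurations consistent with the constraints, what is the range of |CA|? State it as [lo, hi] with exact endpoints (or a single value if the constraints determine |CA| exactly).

|CA| ∈ [50, 62]  (≈ [50.0000, 62.0000])

|AB| ∈ {28}
|AD| ∈ {6}
|CD| ∈ {56}
|BD| ∈ [22, 34]
|AC| ∈ [50, 62]
|BC| ∈ [22, 90]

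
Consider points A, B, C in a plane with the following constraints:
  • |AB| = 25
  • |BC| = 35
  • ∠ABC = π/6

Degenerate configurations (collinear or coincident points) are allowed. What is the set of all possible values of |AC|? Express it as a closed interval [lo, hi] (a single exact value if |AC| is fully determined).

|AB| ∈ {25}
|BC| ∈ {35}
|AC| ∈ {5·√(74 - 35·√(3))}

|AC| = 5·√(74 - 35·√(3))  (≈ 18.2881)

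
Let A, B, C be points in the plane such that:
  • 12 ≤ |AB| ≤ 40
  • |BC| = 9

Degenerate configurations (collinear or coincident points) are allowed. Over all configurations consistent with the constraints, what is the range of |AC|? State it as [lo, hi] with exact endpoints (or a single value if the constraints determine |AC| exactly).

|AB| ∈ [12, 40]
|BC| ∈ {9}
|AC| ∈ [3, 49]

|AC| ∈ [3, 49]  (≈ [3.0000, 49.0000])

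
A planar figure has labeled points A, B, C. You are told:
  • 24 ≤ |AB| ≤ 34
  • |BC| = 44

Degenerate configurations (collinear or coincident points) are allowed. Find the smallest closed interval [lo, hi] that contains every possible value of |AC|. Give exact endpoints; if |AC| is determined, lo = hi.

|AC| ∈ [10, 78]  (≈ [10.0000, 78.0000])

|AB| ∈ [24, 34]
|BC| ∈ {44}
|AC| ∈ [10, 78]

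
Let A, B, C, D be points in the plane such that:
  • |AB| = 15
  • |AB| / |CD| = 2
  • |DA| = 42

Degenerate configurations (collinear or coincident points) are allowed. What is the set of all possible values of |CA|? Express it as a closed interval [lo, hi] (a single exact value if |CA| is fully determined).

|AB| ∈ {15}
|AD| ∈ {42}
|CD| ∈ {15/2}
|BD| ∈ [27, 57]
|AC| ∈ [69/2, 99/2]
|BC| ∈ [39/2, 129/2]

|CA| ∈ [69/2, 99/2]  (≈ [34.5000, 49.5000])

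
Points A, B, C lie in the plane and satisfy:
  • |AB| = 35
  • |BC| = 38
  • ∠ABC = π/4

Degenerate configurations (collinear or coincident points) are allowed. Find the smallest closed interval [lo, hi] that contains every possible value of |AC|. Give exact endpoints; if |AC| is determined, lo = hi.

|AC| = √(2669 - 1330·√(2))  (≈ 28.0730)

|AB| ∈ {35}
|BC| ∈ {38}
|AC| ∈ {√(2669 - 1330·√(2))}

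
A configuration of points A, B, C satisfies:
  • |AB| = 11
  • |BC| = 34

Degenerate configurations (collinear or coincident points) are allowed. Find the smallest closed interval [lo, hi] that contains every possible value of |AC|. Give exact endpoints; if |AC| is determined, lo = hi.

|AB| ∈ {11}
|BC| ∈ {34}
|AC| ∈ [23, 45]

|AC| ∈ [23, 45]  (≈ [23.0000, 45.0000])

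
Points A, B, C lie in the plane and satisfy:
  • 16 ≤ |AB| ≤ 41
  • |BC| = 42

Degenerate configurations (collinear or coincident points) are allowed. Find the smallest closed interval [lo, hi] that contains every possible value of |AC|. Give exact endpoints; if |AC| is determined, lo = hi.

|AC| ∈ [1, 83]  (≈ [1.0000, 83.0000])

|AB| ∈ [16, 41]
|BC| ∈ {42}
|AC| ∈ [1, 83]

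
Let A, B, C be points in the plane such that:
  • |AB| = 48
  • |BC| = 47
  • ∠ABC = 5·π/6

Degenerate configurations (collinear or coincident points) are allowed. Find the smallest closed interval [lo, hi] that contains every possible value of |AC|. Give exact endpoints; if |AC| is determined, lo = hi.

|AB| ∈ {48}
|BC| ∈ {47}
|AC| ∈ {√(2256·√(3) + 4513)}

|AC| = √(2256·√(3) + 4513)  (≈ 91.7633)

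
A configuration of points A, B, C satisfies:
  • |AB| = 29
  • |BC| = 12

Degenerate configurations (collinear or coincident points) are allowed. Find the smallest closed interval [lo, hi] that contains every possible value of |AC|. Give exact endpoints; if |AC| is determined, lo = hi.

|AC| ∈ [17, 41]  (≈ [17.0000, 41.0000])

|AB| ∈ {29}
|BC| ∈ {12}
|AC| ∈ [17, 41]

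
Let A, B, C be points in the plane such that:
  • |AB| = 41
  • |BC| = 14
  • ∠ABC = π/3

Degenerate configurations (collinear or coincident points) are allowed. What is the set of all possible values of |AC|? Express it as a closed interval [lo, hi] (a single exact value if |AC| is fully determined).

|AC| = √(1303)  (≈ 36.0971)

|AB| ∈ {41}
|BC| ∈ {14}
|AC| ∈ {√(1303)}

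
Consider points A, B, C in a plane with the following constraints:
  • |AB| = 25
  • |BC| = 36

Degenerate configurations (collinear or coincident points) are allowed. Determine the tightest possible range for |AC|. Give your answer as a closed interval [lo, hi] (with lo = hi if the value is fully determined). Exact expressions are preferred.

|AC| ∈ [11, 61]  (≈ [11.0000, 61.0000])

|AB| ∈ {25}
|BC| ∈ {36}
|AC| ∈ [11, 61]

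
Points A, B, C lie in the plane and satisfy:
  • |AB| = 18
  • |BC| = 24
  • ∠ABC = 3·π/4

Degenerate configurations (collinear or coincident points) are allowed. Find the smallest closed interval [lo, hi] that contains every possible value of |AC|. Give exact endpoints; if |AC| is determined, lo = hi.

|AB| ∈ {18}
|BC| ∈ {24}
|AC| ∈ {6·√(12·√(2) + 25)}

|AC| = 6·√(12·√(2) + 25)  (≈ 38.8708)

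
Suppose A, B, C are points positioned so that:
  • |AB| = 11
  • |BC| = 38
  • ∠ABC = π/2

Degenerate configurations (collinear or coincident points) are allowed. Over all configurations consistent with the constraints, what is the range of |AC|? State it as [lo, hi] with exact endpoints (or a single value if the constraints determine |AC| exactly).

|AC| = √(1565)  (≈ 39.5601)

|AB| ∈ {11}
|BC| ∈ {38}
|AC| ∈ {√(1565)}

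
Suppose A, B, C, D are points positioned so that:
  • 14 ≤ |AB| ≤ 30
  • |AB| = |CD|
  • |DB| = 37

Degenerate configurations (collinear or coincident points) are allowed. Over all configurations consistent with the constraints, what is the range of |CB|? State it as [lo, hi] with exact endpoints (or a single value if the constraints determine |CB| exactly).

|CB| ∈ [7, 67]  (≈ [7.0000, 67.0000])

|AB| ∈ [14, 30]
|BD| ∈ {37}
|CD| ∈ [14, 30]
|AD| ∈ [7, 67]
|BC| ∈ [7, 67]
|AC| ∈ [0, 97]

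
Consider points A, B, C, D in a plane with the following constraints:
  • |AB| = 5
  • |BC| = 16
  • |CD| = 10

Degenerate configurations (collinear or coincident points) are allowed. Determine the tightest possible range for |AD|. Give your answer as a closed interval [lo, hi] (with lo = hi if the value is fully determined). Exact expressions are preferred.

|AB| ∈ {5}
|BC| ∈ {16}
|CD| ∈ {10}
|AC| ∈ [11, 21]
|BD| ∈ [6, 26]
|AD| ∈ [1, 31]

|AD| ∈ [1, 31]  (≈ [1.0000, 31.0000])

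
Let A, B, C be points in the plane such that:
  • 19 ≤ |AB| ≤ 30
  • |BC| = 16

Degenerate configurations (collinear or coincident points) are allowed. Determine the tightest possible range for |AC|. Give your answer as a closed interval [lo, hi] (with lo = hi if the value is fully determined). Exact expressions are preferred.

|AB| ∈ [19, 30]
|BC| ∈ {16}
|AC| ∈ [3, 46]

|AC| ∈ [3, 46]  (≈ [3.0000, 46.0000])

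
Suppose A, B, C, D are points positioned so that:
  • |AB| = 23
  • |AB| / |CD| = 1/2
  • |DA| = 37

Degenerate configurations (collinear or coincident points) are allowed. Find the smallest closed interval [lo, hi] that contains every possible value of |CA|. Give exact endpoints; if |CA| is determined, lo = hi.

|CA| ∈ [9, 83]  (≈ [9.0000, 83.0000])

|AB| ∈ {23}
|AD| ∈ {37}
|CD| ∈ {46}
|BD| ∈ [14, 60]
|AC| ∈ [9, 83]
|BC| ∈ [0, 106]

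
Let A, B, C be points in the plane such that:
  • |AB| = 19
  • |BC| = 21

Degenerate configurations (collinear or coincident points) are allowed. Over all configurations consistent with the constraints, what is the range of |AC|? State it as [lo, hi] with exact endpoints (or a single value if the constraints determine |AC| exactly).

|AB| ∈ {19}
|BC| ∈ {21}
|AC| ∈ [2, 40]

|AC| ∈ [2, 40]  (≈ [2.0000, 40.0000])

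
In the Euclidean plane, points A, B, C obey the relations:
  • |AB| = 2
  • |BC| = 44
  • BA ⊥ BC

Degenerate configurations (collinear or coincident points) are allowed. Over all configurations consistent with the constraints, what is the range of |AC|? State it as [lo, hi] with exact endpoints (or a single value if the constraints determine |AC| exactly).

|AC| = 2·√(485)  (≈ 44.0454)

|AB| ∈ {2}
|BC| ∈ {44}
|AC| ∈ {2·√(485)}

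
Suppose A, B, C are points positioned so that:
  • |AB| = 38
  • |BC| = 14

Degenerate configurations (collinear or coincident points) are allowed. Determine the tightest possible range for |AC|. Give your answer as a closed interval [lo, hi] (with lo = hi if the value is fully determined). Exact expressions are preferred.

|AB| ∈ {38}
|BC| ∈ {14}
|AC| ∈ [24, 52]

|AC| ∈ [24, 52]  (≈ [24.0000, 52.0000])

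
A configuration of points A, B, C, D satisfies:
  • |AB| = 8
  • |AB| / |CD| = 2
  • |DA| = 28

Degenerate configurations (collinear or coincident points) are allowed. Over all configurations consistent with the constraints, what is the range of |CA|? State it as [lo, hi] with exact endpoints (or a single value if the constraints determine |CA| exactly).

|CA| ∈ [24, 32]  (≈ [24.0000, 32.0000])

|AB| ∈ {8}
|AD| ∈ {28}
|CD| ∈ {4}
|BD| ∈ [20, 36]
|AC| ∈ [24, 32]
|BC| ∈ [16, 40]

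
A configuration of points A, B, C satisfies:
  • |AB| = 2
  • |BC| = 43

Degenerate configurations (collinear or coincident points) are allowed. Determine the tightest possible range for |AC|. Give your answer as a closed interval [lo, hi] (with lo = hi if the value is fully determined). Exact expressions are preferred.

|AC| ∈ [41, 45]  (≈ [41.0000, 45.0000])

|AB| ∈ {2}
|BC| ∈ {43}
|AC| ∈ [41, 45]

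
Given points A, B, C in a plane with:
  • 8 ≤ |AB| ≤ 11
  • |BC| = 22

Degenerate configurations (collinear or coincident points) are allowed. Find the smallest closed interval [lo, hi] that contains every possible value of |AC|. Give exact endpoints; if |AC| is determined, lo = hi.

|AC| ∈ [11, 33]  (≈ [11.0000, 33.0000])

|AB| ∈ [8, 11]
|BC| ∈ {22}
|AC| ∈ [11, 33]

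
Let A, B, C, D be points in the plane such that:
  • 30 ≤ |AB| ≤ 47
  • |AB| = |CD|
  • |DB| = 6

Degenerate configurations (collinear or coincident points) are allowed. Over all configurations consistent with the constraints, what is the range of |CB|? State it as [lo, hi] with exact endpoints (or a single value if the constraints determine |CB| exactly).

|AB| ∈ [30, 47]
|BD| ∈ {6}
|CD| ∈ [30, 47]
|AD| ∈ [24, 53]
|BC| ∈ [24, 53]
|AC| ∈ [0, 100]

|CB| ∈ [24, 53]  (≈ [24.0000, 53.0000])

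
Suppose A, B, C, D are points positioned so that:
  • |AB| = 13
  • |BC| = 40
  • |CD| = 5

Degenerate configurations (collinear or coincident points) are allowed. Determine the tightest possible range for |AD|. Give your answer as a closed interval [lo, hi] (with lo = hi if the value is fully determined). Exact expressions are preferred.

|AB| ∈ {13}
|BC| ∈ {40}
|CD| ∈ {5}
|AC| ∈ [27, 53]
|BD| ∈ [35, 45]
|AD| ∈ [22, 58]

|AD| ∈ [22, 58]  (≈ [22.0000, 58.0000])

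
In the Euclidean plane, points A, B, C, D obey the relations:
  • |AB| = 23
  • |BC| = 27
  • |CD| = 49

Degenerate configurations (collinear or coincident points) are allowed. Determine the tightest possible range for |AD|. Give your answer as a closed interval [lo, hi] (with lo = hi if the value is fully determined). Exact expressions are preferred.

|AD| ∈ [0, 99]  (≈ [0.0000, 99.0000])

|AB| ∈ {23}
|BC| ∈ {27}
|CD| ∈ {49}
|AC| ∈ [4, 50]
|BD| ∈ [22, 76]
|AD| ∈ [0, 99]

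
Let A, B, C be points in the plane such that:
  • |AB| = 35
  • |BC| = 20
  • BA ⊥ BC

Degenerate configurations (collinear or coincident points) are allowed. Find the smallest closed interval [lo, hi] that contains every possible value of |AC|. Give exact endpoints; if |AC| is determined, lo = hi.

|AB| ∈ {35}
|BC| ∈ {20}
|AC| ∈ {5·√(65)}

|AC| = 5·√(65)  (≈ 40.3113)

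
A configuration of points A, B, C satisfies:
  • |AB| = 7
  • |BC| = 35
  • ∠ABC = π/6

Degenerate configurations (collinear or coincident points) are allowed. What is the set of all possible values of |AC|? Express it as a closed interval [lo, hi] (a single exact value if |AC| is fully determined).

|AB| ∈ {7}
|BC| ∈ {35}
|AC| ∈ {7·√(26 - 5·√(3))}

|AC| = 7·√(26 - 5·√(3))  (≈ 29.1487)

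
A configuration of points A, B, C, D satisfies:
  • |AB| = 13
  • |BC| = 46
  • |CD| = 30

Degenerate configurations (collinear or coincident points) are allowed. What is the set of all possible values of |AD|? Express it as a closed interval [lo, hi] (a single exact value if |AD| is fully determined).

|AB| ∈ {13}
|BC| ∈ {46}
|CD| ∈ {30}
|AC| ∈ [33, 59]
|BD| ∈ [16, 76]
|AD| ∈ [3, 89]

|AD| ∈ [3, 89]  (≈ [3.0000, 89.0000])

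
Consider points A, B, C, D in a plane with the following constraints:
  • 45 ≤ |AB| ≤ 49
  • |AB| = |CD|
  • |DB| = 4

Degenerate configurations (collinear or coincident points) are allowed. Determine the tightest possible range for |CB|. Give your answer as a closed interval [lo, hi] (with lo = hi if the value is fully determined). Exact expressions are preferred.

|AB| ∈ [45, 49]
|BD| ∈ {4}
|CD| ∈ [45, 49]
|AD| ∈ [41, 53]
|BC| ∈ [41, 53]
|AC| ∈ [0, 102]

|CB| ∈ [41, 53]  (≈ [41.0000, 53.0000])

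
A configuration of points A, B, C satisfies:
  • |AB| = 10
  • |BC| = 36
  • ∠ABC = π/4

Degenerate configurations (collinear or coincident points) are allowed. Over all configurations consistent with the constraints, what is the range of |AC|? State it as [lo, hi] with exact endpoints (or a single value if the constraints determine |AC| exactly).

|AC| = 2·√(349 - 90·√(2))  (≈ 29.7806)

|AB| ∈ {10}
|BC| ∈ {36}
|AC| ∈ {2·√(349 - 90·√(2))}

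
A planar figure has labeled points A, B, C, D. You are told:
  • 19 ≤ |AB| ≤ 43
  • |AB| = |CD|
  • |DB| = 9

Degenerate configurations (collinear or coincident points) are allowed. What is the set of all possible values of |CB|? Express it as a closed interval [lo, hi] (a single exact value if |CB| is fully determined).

|AB| ∈ [19, 43]
|BD| ∈ {9}
|CD| ∈ [19, 43]
|AD| ∈ [10, 52]
|BC| ∈ [10, 52]
|AC| ∈ [0, 95]

|CB| ∈ [10, 52]  (≈ [10.0000, 52.0000])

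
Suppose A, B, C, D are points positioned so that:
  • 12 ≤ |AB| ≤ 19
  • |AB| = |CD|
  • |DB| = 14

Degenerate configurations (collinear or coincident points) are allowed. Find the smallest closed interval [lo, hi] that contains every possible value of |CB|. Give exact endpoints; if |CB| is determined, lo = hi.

|AB| ∈ [12, 19]
|BD| ∈ {14}
|CD| ∈ [12, 19]
|AD| ∈ [0, 33]
|BC| ∈ [0, 33]
|AC| ∈ [0, 52]

|CB| ∈ [0, 33]  (≈ [0.0000, 33.0000])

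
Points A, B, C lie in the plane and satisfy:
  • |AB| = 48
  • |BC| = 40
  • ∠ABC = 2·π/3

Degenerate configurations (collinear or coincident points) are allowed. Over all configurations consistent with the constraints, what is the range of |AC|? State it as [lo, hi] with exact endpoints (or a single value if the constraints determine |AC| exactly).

|AB| ∈ {48}
|BC| ∈ {40}
|AC| ∈ {8·√(91)}

|AC| = 8·√(91)  (≈ 76.3151)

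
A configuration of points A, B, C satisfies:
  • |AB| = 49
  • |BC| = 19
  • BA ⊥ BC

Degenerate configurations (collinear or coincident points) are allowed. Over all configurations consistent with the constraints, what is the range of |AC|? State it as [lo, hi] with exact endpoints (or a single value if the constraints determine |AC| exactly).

|AC| = √(2762)  (≈ 52.5547)

|AB| ∈ {49}
|BC| ∈ {19}
|AC| ∈ {√(2762)}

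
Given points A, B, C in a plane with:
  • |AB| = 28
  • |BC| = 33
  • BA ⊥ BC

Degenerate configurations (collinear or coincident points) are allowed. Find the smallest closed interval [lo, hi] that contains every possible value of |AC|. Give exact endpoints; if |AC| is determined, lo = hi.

|AC| = √(1873)  (≈ 43.2782)

|AB| ∈ {28}
|BC| ∈ {33}
|AC| ∈ {√(1873)}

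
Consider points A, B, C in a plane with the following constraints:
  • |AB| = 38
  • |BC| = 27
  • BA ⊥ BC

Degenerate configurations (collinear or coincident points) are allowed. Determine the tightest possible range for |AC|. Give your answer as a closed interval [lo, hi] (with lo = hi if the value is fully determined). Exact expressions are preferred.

|AB| ∈ {38}
|BC| ∈ {27}
|AC| ∈ {√(2173)}

|AC| = √(2173)  (≈ 46.6154)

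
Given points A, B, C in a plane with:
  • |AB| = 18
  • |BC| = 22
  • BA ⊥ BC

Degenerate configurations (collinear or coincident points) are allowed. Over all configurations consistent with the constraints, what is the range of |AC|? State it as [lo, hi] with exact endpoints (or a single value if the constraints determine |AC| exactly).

|AB| ∈ {18}
|BC| ∈ {22}
|AC| ∈ {2·√(202)}

|AC| = 2·√(202)  (≈ 28.4253)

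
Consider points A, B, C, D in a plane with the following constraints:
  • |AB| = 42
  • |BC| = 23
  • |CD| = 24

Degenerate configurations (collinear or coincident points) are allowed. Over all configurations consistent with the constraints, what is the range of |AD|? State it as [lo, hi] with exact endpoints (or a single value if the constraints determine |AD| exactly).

|AB| ∈ {42}
|BC| ∈ {23}
|CD| ∈ {24}
|AC| ∈ [19, 65]
|BD| ∈ [1, 47]
|AD| ∈ [0, 89]

|AD| ∈ [0, 89]  (≈ [0.0000, 89.0000])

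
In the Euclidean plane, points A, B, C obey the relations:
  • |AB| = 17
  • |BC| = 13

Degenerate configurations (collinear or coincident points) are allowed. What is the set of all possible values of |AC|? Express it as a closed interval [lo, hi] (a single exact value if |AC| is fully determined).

|AB| ∈ {17}
|BC| ∈ {13}
|AC| ∈ [4, 30]

|AC| ∈ [4, 30]  (≈ [4.0000, 30.0000])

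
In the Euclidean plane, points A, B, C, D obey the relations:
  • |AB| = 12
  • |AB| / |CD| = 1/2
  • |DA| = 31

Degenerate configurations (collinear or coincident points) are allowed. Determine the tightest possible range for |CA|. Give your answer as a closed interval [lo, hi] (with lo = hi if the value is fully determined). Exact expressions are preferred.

|CA| ∈ [7, 55]  (≈ [7.0000, 55.0000])

|AB| ∈ {12}
|AD| ∈ {31}
|CD| ∈ {24}
|BD| ∈ [19, 43]
|AC| ∈ [7, 55]
|BC| ∈ [0, 67]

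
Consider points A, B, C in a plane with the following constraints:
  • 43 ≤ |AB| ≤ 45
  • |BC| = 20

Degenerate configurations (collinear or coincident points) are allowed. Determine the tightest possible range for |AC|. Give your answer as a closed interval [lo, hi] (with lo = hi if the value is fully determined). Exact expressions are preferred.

|AB| ∈ [43, 45]
|BC| ∈ {20}
|AC| ∈ [23, 65]

|AC| ∈ [23, 65]  (≈ [23.0000, 65.0000])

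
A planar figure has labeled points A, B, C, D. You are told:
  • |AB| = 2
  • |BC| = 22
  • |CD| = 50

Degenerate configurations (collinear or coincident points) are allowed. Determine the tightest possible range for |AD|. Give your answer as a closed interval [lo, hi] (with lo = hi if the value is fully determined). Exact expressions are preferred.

|AD| ∈ [26, 74]  (≈ [26.0000, 74.0000])

|AB| ∈ {2}
|BC| ∈ {22}
|CD| ∈ {50}
|AC| ∈ [20, 24]
|BD| ∈ [28, 72]
|AD| ∈ [26, 74]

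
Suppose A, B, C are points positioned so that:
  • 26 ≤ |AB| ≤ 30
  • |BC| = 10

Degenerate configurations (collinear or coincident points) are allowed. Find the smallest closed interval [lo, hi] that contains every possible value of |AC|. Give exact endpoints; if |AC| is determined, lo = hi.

|AC| ∈ [16, 40]  (≈ [16.0000, 40.0000])

|AB| ∈ [26, 30]
|BC| ∈ {10}
|AC| ∈ [16, 40]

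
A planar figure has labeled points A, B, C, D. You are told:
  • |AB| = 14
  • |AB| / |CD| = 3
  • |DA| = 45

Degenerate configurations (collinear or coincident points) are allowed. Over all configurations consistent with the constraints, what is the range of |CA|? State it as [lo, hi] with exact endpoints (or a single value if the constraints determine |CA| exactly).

|AB| ∈ {14}
|AD| ∈ {45}
|CD| ∈ {14/3}
|BD| ∈ [31, 59]
|AC| ∈ [121/3, 149/3]
|BC| ∈ [79/3, 191/3]

|CA| ∈ [121/3, 149/3]  (≈ [40.3333, 49.6667])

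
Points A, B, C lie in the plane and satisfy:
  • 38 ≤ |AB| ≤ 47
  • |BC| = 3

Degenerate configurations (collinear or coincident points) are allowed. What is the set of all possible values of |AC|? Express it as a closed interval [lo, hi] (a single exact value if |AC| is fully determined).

|AC| ∈ [35, 50]  (≈ [35.0000, 50.0000])

|AB| ∈ [38, 47]
|BC| ∈ {3}
|AC| ∈ [35, 50]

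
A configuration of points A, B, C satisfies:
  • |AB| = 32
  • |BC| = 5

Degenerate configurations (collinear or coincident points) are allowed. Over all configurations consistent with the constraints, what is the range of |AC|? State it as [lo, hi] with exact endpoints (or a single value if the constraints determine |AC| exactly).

|AC| ∈ [27, 37]  (≈ [27.0000, 37.0000])

|AB| ∈ {32}
|BC| ∈ {5}
|AC| ∈ [27, 37]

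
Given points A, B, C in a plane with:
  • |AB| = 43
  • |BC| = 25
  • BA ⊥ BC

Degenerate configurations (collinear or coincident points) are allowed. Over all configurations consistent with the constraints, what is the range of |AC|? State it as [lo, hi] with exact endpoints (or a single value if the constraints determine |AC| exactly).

|AB| ∈ {43}
|BC| ∈ {25}
|AC| ∈ {√(2474)}

|AC| = √(2474)  (≈ 49.7393)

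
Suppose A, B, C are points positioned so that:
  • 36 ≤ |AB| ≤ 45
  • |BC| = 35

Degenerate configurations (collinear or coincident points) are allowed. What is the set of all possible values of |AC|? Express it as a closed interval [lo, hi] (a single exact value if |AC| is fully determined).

|AB| ∈ [36, 45]
|BC| ∈ {35}
|AC| ∈ [1, 80]

|AC| ∈ [1, 80]  (≈ [1.0000, 80.0000])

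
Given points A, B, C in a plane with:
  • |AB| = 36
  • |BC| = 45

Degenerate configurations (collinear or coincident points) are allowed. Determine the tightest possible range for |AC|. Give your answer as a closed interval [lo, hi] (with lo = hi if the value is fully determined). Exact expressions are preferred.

|AB| ∈ {36}
|BC| ∈ {45}
|AC| ∈ [9, 81]

|AC| ∈ [9, 81]  (≈ [9.0000, 81.0000])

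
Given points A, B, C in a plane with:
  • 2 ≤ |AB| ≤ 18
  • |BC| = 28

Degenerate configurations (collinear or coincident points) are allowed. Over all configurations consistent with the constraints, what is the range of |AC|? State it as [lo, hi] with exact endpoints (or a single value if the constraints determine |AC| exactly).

|AB| ∈ [2, 18]
|BC| ∈ {28}
|AC| ∈ [10, 46]

|AC| ∈ [10, 46]  (≈ [10.0000, 46.0000])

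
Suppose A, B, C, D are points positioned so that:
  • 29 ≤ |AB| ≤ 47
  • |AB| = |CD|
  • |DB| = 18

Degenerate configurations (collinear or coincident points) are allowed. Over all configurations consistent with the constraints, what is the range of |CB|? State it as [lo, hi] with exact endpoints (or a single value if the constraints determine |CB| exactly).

|CB| ∈ [11, 65]  (≈ [11.0000, 65.0000])

|AB| ∈ [29, 47]
|BD| ∈ {18}
|CD| ∈ [29, 47]
|AD| ∈ [11, 65]
|BC| ∈ [11, 65]
|AC| ∈ [0, 112]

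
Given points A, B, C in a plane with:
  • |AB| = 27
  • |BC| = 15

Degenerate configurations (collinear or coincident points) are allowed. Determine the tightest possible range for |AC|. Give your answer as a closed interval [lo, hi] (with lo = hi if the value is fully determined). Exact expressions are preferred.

|AB| ∈ {27}
|BC| ∈ {15}
|AC| ∈ [12, 42]

|AC| ∈ [12, 42]  (≈ [12.0000, 42.0000])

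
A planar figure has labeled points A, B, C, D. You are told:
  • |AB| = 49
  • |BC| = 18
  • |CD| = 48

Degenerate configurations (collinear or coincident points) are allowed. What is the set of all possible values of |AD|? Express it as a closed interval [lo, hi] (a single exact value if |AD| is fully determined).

|AD| ∈ [0, 115]  (≈ [0.0000, 115.0000])

|AB| ∈ {49}
|BC| ∈ {18}
|CD| ∈ {48}
|AC| ∈ [31, 67]
|BD| ∈ [30, 66]
|AD| ∈ [0, 115]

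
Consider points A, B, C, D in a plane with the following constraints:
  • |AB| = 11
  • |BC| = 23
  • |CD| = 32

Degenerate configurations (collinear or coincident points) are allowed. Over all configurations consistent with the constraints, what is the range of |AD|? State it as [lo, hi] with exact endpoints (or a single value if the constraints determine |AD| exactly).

|AD| ∈ [0, 66]  (≈ [0.0000, 66.0000])

|AB| ∈ {11}
|BC| ∈ {23}
|CD| ∈ {32}
|AC| ∈ [12, 34]
|BD| ∈ [9, 55]
|AD| ∈ [0, 66]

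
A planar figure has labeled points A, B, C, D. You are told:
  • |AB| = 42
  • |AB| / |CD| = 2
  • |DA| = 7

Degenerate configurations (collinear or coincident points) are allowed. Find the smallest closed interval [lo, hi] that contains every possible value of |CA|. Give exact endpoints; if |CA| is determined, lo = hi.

|AB| ∈ {42}
|AD| ∈ {7}
|CD| ∈ {21}
|BD| ∈ [35, 49]
|AC| ∈ [14, 28]
|BC| ∈ [14, 70]

|CA| ∈ [14, 28]  (≈ [14.0000, 28.0000])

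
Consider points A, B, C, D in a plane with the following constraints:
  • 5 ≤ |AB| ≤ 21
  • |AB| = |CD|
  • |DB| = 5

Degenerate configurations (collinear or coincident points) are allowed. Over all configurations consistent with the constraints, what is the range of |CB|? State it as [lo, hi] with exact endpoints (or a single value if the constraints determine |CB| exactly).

|AB| ∈ [5, 21]
|BD| ∈ {5}
|CD| ∈ [5, 21]
|AD| ∈ [0, 26]
|BC| ∈ [0, 26]
|AC| ∈ [0, 47]

|CB| ∈ [0, 26]  (≈ [0.0000, 26.0000])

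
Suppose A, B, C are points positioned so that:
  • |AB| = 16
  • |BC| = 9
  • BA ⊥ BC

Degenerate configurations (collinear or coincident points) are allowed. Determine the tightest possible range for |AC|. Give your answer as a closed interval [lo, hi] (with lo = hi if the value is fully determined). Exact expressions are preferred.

|AC| = √(337)  (≈ 18.3576)

|AB| ∈ {16}
|BC| ∈ {9}
|AC| ∈ {√(337)}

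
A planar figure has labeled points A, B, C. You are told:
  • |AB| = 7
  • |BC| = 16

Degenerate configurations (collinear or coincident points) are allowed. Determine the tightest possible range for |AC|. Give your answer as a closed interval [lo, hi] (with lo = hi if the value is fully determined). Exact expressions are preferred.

|AB| ∈ {7}
|BC| ∈ {16}
|AC| ∈ [9, 23]

|AC| ∈ [9, 23]  (≈ [9.0000, 23.0000])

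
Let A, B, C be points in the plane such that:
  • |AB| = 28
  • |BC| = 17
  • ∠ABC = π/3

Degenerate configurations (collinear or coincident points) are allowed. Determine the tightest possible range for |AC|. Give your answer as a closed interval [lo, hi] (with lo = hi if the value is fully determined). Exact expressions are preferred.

|AC| = √(597)  (≈ 24.4336)

|AB| ∈ {28}
|BC| ∈ {17}
|AC| ∈ {√(597)}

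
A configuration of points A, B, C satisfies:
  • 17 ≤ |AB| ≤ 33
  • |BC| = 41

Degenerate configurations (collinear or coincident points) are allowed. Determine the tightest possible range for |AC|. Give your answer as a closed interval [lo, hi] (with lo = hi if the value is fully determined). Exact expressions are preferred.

|AC| ∈ [8, 74]  (≈ [8.0000, 74.0000])

|AB| ∈ [17, 33]
|BC| ∈ {41}
|AC| ∈ [8, 74]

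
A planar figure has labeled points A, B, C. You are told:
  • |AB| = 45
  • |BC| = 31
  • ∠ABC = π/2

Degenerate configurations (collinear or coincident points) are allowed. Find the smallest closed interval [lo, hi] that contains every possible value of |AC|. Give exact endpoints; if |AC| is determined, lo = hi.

|AC| = √(2986)  (≈ 54.6443)

|AB| ∈ {45}
|BC| ∈ {31}
|AC| ∈ {√(2986)}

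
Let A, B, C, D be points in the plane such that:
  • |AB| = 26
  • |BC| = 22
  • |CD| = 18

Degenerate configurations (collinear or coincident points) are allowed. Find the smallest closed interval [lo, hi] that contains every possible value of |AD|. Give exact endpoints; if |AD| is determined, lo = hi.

|AD| ∈ [0, 66]  (≈ [0.0000, 66.0000])

|AB| ∈ {26}
|BC| ∈ {22}
|CD| ∈ {18}
|AC| ∈ [4, 48]
|BD| ∈ [4, 40]
|AD| ∈ [0, 66]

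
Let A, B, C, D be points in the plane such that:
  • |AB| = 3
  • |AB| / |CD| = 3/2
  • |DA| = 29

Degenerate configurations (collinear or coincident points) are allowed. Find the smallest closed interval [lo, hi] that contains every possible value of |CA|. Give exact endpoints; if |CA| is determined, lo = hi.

|AB| ∈ {3}
|AD| ∈ {29}
|CD| ∈ {2}
|BD| ∈ [26, 32]
|AC| ∈ [27, 31]
|BC| ∈ [24, 34]

|CA| ∈ [27, 31]  (≈ [27.0000, 31.0000])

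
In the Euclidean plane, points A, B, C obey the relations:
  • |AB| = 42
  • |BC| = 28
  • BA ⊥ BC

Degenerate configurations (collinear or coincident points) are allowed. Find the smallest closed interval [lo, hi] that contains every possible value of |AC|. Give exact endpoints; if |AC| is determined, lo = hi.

|AC| = 14·√(13)  (≈ 50.4777)

|AB| ∈ {42}
|BC| ∈ {28}
|AC| ∈ {14·√(13)}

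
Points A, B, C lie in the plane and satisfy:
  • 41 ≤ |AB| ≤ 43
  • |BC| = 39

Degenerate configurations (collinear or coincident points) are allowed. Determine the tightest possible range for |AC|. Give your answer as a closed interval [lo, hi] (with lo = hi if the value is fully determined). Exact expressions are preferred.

|AC| ∈ [2, 82]  (≈ [2.0000, 82.0000])

|AB| ∈ [41, 43]
|BC| ∈ {39}
|AC| ∈ [2, 82]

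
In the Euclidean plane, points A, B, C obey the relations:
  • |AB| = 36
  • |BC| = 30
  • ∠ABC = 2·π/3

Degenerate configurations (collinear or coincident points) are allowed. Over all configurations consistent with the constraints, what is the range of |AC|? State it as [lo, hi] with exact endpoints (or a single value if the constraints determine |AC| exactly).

|AC| = 6·√(91)  (≈ 57.2364)

|AB| ∈ {36}
|BC| ∈ {30}
|AC| ∈ {6·√(91)}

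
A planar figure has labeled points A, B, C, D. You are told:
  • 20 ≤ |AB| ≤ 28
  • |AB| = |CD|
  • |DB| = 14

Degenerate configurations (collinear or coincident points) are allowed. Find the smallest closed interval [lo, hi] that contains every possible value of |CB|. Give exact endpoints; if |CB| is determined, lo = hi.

|CB| ∈ [6, 42]  (≈ [6.0000, 42.0000])

|AB| ∈ [20, 28]
|BD| ∈ {14}
|CD| ∈ [20, 28]
|AD| ∈ [6, 42]
|BC| ∈ [6, 42]
|AC| ∈ [0, 70]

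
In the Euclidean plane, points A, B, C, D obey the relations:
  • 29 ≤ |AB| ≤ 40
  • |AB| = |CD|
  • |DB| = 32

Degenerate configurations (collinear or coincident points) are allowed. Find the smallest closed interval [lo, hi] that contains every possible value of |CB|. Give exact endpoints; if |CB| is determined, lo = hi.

|CB| ∈ [0, 72]  (≈ [0.0000, 72.0000])

|AB| ∈ [29, 40]
|BD| ∈ {32}
|CD| ∈ [29, 40]
|AD| ∈ [0, 72]
|BC| ∈ [0, 72]
|AC| ∈ [0, 112]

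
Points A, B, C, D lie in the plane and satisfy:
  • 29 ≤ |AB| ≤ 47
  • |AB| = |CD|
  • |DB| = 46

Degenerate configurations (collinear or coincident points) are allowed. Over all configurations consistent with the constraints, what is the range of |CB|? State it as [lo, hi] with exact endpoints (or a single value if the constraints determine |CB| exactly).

|CB| ∈ [0, 93]  (≈ [0.0000, 93.0000])

|AB| ∈ [29, 47]
|BD| ∈ {46}
|CD| ∈ [29, 47]
|AD| ∈ [0, 93]
|BC| ∈ [0, 93]
|AC| ∈ [0, 140]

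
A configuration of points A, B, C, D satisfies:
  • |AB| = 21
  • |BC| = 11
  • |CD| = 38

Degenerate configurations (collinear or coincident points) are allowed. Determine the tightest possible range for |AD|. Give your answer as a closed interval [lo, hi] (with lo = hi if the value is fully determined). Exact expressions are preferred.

|AD| ∈ [6, 70]  (≈ [6.0000, 70.0000])

|AB| ∈ {21}
|BC| ∈ {11}
|CD| ∈ {38}
|AC| ∈ [10, 32]
|BD| ∈ [27, 49]
|AD| ∈ [6, 70]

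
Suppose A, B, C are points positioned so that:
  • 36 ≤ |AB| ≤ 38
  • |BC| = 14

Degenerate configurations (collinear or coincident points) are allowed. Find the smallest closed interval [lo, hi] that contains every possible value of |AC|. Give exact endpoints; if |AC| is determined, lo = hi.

|AC| ∈ [22, 52]  (≈ [22.0000, 52.0000])

|AB| ∈ [36, 38]
|BC| ∈ {14}
|AC| ∈ [22, 52]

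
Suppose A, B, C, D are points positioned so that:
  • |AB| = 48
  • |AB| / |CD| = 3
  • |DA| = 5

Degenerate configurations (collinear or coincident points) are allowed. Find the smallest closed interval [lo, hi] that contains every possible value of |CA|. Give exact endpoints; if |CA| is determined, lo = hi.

|CA| ∈ [11, 21]  (≈ [11.0000, 21.0000])

|AB| ∈ {48}
|AD| ∈ {5}
|CD| ∈ {16}
|BD| ∈ [43, 53]
|AC| ∈ [11, 21]
|BC| ∈ [27, 69]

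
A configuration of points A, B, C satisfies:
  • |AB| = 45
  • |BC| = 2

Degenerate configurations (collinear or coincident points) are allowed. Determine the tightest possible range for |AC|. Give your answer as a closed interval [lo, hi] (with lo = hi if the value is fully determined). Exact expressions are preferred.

|AB| ∈ {45}
|BC| ∈ {2}
|AC| ∈ [43, 47]

|AC| ∈ [43, 47]  (≈ [43.0000, 47.0000])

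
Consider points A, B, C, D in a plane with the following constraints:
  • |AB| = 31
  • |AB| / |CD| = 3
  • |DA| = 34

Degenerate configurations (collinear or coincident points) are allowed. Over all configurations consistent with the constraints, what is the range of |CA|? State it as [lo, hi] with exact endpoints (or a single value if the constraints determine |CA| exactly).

|CA| ∈ [71/3, 133/3]  (≈ [23.6667, 44.3333])

|AB| ∈ {31}
|AD| ∈ {34}
|CD| ∈ {31/3}
|BD| ∈ [3, 65]
|AC| ∈ [71/3, 133/3]
|BC| ∈ [0, 226/3]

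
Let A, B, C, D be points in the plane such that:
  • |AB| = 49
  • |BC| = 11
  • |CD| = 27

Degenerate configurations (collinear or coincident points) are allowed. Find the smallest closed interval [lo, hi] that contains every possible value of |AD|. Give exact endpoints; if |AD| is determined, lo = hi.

|AB| ∈ {49}
|BC| ∈ {11}
|CD| ∈ {27}
|AC| ∈ [38, 60]
|BD| ∈ [16, 38]
|AD| ∈ [11, 87]

|AD| ∈ [11, 87]  (≈ [11.0000, 87.0000])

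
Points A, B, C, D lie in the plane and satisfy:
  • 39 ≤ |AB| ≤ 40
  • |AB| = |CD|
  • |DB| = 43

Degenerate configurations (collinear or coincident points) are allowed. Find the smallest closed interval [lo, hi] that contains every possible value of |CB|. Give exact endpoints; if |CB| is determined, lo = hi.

|CB| ∈ [3, 83]  (≈ [3.0000, 83.0000])

|AB| ∈ [39, 40]
|BD| ∈ {43}
|CD| ∈ [39, 40]
|AD| ∈ [3, 83]
|BC| ∈ [3, 83]
|AC| ∈ [0, 123]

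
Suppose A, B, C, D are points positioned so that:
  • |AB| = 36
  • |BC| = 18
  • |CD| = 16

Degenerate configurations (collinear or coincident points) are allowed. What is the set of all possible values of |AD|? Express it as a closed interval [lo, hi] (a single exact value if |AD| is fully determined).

|AD| ∈ [2, 70]  (≈ [2.0000, 70.0000])

|AB| ∈ {36}
|BC| ∈ {18}
|CD| ∈ {16}
|AC| ∈ [18, 54]
|BD| ∈ [2, 34]
|AD| ∈ [2, 70]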